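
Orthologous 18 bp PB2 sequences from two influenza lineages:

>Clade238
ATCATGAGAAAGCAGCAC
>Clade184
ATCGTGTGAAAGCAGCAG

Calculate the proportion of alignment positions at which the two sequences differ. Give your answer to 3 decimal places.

0.167

Mismatches occur at site 4 (A↔G), site 7 (A↔T), site 18 (C↔G).
There are 3 differences over 18 sites, so p = 3/18 = 0.167.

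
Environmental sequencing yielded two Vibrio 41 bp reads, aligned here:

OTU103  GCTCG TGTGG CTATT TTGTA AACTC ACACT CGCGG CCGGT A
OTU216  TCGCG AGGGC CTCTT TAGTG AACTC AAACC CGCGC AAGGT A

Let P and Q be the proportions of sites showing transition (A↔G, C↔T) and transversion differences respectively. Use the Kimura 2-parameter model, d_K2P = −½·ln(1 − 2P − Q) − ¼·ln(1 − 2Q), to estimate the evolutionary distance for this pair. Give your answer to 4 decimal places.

Mismatches occur at site 1 (G→T, transversion), site 3 (T→G, transversion), site 6 (T→A, transversion), site 8 (T→G, transversion), site 10 (G→C, transversion), site 13 (A→C, transversion), site 17 (T→A, transversion), site 20 (A→G, transition), site 27 (C→A, transversion), site 30 (T→C, transition), site 35 (G→C, transversion), site 36 (C→A, transversion), site 37 (C→A, transversion).
Of the 13 differences, 2 transitions and 11 transversions over 41 sites: P = 2/41 = 0.048780, Q = 11/41 = 0.268293.
d = −0.5·ln(0.634147) − 0.25·ln(0.463414) = −0.5·(-0.455474) − 0.25·(-0.769134) = 0.4200.

0.4200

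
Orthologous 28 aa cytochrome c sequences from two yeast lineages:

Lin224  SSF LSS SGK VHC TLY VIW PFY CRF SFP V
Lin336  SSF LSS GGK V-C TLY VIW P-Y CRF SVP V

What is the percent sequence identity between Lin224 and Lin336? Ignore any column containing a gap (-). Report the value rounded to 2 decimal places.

92.31%

Excluding the 2 gap columns leaves 26 comparable sites.
Differing sites — 7:S/G; 26:F/V.
24 of the 26 comparable sites match, so the percent identity is 24/26 × 100 = 92.31%.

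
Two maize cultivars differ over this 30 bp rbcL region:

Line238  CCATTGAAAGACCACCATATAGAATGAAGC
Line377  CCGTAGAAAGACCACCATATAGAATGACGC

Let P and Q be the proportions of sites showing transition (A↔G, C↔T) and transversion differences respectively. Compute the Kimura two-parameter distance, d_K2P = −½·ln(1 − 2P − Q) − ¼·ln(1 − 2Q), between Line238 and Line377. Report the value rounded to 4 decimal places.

0.1073

Mismatches occur at site 3 (A/G, transition), site 5 (T/A, transversion), site 28 (A/C, transversion).
Of the 3 differences, 1 transition and 2 transversions over 30 sites: P = 1/30 = 0.033333, Q = 2/30 = 0.066667.
d = −0.5·ln(0.866667) − 0.25·ln(0.866666) = −0.5·(-0.143100) − 0.25·(-0.143102) = 0.1073.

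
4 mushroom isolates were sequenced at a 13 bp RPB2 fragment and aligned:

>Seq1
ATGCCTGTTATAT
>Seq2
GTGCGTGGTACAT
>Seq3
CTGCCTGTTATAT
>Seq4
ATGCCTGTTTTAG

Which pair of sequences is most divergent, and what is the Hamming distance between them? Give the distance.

Pairwise Hamming distances:
  Seq1 vs Seq2: 4
  Seq1 vs Seq3: 1
  Seq1 vs Seq4: 2
  Seq2 vs Seq3: 4
  Seq2 vs Seq4: 6
  Seq3 vs Seq4: 3
The largest is 6, between Seq2 and Seq4.

6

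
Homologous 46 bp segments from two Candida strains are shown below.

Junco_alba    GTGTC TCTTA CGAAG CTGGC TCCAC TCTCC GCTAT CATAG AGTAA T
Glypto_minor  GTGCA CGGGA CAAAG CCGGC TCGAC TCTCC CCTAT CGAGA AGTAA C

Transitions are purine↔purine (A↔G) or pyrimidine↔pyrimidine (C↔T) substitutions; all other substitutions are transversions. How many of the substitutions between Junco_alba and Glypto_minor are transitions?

The sequences differ at positions 4 (T/C, transition), 5 (C/A, transversion), 6 (T/C, transition), 7 (C/G, transversion), 8 (T/G, transversion), 9 (T/G, transversion), 12 (G/A, transition), 17 (T/C, transition), 23 (C/G, transversion), 31 (G/C, transversion), 37 (A/G, transition), 38 (T/A, transversion), 39 (A/G, transition), 40 (G/A, transition), 46 (T/C, transition).
Of the 15 differences, 8 transitions and 7 transversions, so the answer is 8.

8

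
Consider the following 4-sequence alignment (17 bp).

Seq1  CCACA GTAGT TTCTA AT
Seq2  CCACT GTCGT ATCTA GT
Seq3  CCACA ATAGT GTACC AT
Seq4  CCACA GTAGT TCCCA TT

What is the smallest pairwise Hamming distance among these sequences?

3

Pairwise Hamming distances:
  Seq1 vs Seq2: 4
  Seq1 vs Seq3: 5
  Seq1 vs Seq4: 3
  Seq2 vs Seq3: 8
  Seq2 vs Seq4: 6
  Seq3 vs Seq4: 6
The smallest is 3, between Seq1 and Seq4.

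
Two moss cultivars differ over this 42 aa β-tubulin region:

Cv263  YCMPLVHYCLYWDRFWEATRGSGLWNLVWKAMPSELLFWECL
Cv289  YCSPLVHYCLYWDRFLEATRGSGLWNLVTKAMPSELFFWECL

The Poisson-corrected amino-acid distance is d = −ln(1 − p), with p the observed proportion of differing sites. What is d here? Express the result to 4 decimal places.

The sequences differ at positions 3 (M/S), 16 (W/L), 29 (W/T), 37 (L/F).
p = 4/42 = 0.095238.
d = −ln(1 − 0.095238) = −ln(0.904762) = 0.1001.

0.1001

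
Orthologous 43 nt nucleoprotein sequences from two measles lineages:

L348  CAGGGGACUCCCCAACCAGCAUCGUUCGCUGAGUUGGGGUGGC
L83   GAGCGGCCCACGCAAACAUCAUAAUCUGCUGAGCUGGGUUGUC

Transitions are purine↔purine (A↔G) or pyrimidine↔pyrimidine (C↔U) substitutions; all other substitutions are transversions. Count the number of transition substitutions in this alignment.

5

The sequences differ at positions 1 (C/G, transversion), 4 (G/C, transversion), 7 (A/C, transversion), 9 (U/C, transition), 10 (C/A, transversion), 12 (C/G, transversion), 16 (C/A, transversion), 19 (G/U, transversion), 23 (C/A, transversion), 24 (G/A, transition), 26 (U/C, transition), 27 (C/U, transition), 34 (U/C, transition), 39 (G/U, transversion), 42 (G/U, transversion).
Of the 15 differences, 5 transitions and 10 transversions, so the answer is 5.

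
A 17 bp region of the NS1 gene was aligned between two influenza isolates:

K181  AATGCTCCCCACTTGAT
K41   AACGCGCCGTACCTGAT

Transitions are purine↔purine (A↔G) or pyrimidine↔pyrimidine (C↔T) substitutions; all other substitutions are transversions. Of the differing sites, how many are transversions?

Mismatches occur at site 3 (T→C, transition), site 6 (T→G, transversion), site 9 (C→G, transversion), site 10 (C→T, transition), site 13 (T→C, transition).
Of the 5 differences, 3 transitions and 2 transversions, so the answer is 2.

2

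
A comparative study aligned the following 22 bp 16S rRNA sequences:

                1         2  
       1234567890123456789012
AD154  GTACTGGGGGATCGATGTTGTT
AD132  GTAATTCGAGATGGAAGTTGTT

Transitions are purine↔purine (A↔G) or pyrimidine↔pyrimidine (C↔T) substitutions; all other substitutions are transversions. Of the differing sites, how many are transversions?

5

Differing sites — 4:C/A (Tv); 6:G/T (Tv); 7:G/C (Tv); 9:G/A (Ti); 13:C/G (Tv); 16:T/A (Tv).
Of the 6 differences, 1 transition and 5 transversions, so the answer is 5.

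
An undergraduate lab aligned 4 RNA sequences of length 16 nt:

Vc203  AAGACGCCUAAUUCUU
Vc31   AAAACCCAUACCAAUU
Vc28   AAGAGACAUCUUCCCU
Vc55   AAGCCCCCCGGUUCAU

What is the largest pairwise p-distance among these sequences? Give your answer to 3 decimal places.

Pairwise Hamming distances:
  Vc203 vs Vc31: 7
  Vc203 vs Vc28: 7
  Vc203 vs Vc55: 6
  Vc31 vs Vc28: 9
  Vc31 vs Vc55: 10
  Vc28 vs Vc55: 9
The largest is 10 mismatches, between Vc31 and Vc55; p = 10/16 = 0.625.

0.625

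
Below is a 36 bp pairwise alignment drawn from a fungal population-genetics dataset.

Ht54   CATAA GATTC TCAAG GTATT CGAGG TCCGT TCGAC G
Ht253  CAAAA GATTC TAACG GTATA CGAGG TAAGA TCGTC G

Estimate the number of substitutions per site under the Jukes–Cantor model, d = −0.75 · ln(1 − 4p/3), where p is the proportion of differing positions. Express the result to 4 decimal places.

The sequences differ at positions 3 (T/A), 12 (C/A), 14 (A/C), 20 (T/A), 27 (C/A), 28 (C/A), 30 (T/A), 34 (A/T).
p = 8/36 = 0.222222.
d = −0.75 · ln(1 − (4/3)·0.222222) = −0.75 · ln(0.703704) = −0.75 · (-0.351397) = 0.2635.

0.2635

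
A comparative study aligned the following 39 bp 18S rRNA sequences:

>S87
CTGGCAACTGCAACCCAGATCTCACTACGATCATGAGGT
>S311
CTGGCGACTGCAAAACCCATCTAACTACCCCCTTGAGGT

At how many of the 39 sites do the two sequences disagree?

The sequences differ at positions 6 (A/G), 14 (C/A), 15 (C/A), 17 (A/C), 18 (G/C), 23 (C/A), 29 (G/C), 30 (A/C), 31 (T/C), 33 (A/T).
That gives 10 mismatches out of 39 aligned sites, so the Hamming distance is 10.

10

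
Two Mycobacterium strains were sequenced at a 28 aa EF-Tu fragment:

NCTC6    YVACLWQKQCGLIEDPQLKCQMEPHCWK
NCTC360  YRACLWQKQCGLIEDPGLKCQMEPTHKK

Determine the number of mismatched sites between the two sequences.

5

Differing sites — 2:V/R; 17:Q/G; 25:H/T; 26:C/H; 27:W/K.
That gives 5 mismatches out of 28 aligned sites, so the Hamming distance is 5.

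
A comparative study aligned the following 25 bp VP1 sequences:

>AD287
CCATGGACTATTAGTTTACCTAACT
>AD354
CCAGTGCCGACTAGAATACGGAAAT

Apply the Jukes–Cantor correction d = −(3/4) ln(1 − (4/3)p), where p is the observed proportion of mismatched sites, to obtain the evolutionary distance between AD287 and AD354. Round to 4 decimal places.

The sequences differ at positions 4 (T/G), 5 (G/T), 7 (A/C), 9 (T/G), 11 (T/C), 15 (T/A), 16 (T/A), 20 (C/G), 21 (T/G), 24 (C/A).
p = 10/25 = 0.400000.
d = −0.75 · ln(1 − (4/3)·0.400000) = −0.75 · ln(0.466667) = −0.75 · (-0.762139) = 0.5716.

0.5716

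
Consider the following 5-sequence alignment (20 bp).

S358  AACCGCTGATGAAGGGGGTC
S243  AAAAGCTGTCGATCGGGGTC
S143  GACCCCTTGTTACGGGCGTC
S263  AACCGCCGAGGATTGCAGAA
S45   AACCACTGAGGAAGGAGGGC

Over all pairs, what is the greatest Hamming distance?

Pairwise Hamming distances:
  S358 vs S243: 6
  S358 vs S143: 7
  S358 vs S263: 8
  S358 vs S45: 4
  S243 vs S143: 11
  S243 vs S263: 10
  S243 vs S45: 9
  S143 vs S263: 13
  S143 vs S45: 10
  S263 vs S45: 8
The largest is 13, between S143 and S263.

13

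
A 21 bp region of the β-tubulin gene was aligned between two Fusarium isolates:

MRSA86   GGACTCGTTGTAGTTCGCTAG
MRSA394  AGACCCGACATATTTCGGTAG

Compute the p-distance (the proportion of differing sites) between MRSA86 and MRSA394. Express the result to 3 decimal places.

0.333

Mismatches occur at site 1 (G→A), site 5 (T→C), site 8 (T→A), site 9 (T→C), site 10 (G→A), site 13 (G→T), site 18 (C→G).
There are 7 differences over 21 sites, so p = 7/21 = 0.333.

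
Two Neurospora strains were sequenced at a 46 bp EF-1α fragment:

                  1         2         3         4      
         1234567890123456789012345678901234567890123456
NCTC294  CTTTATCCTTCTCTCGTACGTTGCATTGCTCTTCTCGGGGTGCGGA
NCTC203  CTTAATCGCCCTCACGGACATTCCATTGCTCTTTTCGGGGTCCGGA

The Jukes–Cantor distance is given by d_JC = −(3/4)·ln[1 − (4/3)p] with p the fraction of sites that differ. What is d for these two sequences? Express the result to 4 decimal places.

The sequences differ at positions 4 (T/A), 8 (C/G), 9 (T/C), 10 (T/C), 14 (T/A), 17 (T/G), 20 (G/A), 23 (G/C), 34 (C/T), 42 (G/C).
p = 10/46 = 0.217391.
d = −0.75 · ln(1 − (4/3)·0.217391) = −0.75 · ln(0.710145) = −0.75 · (-0.342286) = 0.2567.

0.2567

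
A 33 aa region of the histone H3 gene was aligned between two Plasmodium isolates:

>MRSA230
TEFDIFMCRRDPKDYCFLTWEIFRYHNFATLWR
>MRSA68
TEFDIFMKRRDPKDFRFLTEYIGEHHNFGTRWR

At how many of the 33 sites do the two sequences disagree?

The sequences differ at positions 8 (C/K), 15 (Y/F), 16 (C/R), 20 (W/E), 21 (E/Y), 23 (F/G), 24 (R/E), 25 (Y/H), 29 (A/G), 31 (L/R).
That gives 10 mismatches out of 33 aligned sites, so the Hamming distance is 10.

10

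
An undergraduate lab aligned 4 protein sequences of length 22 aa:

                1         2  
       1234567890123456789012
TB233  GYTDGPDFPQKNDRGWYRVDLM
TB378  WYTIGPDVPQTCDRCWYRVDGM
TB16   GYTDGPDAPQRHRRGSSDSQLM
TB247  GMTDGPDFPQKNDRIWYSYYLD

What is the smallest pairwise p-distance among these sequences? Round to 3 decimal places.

Pairwise Hamming distances:
  TB233 vs TB378: 7
  TB233 vs TB16: 9
  TB233 vs TB247: 6
  TB378 vs TB16: 13
  TB378 vs TB247: 12
  TB16 vs TB247: 12
The smallest is 6 mismatches, between TB233 and TB247; p = 6/22 = 0.273.

0.273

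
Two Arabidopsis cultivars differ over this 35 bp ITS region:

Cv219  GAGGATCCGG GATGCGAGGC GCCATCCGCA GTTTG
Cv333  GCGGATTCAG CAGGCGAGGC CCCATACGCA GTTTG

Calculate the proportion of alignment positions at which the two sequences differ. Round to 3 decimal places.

0.200

Mismatches occur at site 2 (A→C), site 7 (C→T), site 9 (G→A), site 11 (G→C), site 13 (T→G), site 21 (G→C), site 26 (C→A).
There are 7 differences over 35 sites, so p = 7/35 = 0.200.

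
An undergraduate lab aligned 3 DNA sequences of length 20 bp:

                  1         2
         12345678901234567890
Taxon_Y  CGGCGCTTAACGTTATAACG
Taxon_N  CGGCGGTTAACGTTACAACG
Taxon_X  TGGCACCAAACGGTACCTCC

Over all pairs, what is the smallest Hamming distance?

2

Pairwise Hamming distances:
  Taxon_Y vs Taxon_N: 2
  Taxon_Y vs Taxon_X: 9
  Taxon_N vs Taxon_X: 9
The smallest is 2, between Taxon_Y and Taxon_N.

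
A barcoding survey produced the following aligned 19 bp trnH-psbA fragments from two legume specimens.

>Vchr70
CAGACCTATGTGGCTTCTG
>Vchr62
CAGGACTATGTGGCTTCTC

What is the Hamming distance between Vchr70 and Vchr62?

Differing sites — 4:A/G; 5:C/A; 19:G/C.
That gives 3 mismatches out of 19 aligned sites, so the Hamming distance is 3.

3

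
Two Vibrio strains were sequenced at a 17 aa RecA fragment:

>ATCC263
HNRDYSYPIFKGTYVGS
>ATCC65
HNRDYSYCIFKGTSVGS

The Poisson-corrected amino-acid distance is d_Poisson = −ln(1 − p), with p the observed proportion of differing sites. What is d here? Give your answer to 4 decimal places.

Differing sites — 8:P/C; 14:Y/S.
p = 2/17 = 0.117647.
d = −ln(1 − 0.117647) = −ln(0.882353) = 0.1252.

0.1252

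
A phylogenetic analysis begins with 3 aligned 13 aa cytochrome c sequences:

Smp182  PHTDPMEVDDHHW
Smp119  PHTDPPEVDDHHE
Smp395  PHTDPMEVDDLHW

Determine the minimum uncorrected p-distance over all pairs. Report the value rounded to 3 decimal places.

Pairwise Hamming distances:
  Smp182 vs Smp119: 2
  Smp182 vs Smp395: 1
  Smp119 vs Smp395: 3
The smallest is 1 mismatch, between Smp182 and Smp395; p = 1/13 = 0.077.

0.077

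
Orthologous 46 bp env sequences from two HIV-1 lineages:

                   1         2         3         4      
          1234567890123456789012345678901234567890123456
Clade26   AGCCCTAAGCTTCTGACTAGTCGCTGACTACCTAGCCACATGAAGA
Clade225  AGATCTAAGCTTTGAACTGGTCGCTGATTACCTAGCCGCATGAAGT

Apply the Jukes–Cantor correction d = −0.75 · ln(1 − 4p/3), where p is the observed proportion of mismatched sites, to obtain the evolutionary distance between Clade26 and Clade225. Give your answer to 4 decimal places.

Differing sites — 3:C/A; 4:C/T; 13:C/T; 14:T/G; 15:G/A; 19:A/G; 28:C/T; 38:A/G; 46:A/T.
p = 9/46 = 0.195652.
d = −0.75 · ln(1 − (4/3)·0.195652) = −0.75 · ln(0.739131) = −0.75 · (-0.302280) = 0.2267.

0.2267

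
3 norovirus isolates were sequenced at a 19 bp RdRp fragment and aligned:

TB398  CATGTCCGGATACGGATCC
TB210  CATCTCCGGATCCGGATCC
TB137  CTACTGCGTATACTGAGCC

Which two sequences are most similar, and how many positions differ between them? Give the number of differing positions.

Pairwise Hamming distances:
  TB398 vs TB210: 2
  TB398 vs TB137: 7
  TB210 vs TB137: 7
The smallest is 2, between TB398 and TB210.

2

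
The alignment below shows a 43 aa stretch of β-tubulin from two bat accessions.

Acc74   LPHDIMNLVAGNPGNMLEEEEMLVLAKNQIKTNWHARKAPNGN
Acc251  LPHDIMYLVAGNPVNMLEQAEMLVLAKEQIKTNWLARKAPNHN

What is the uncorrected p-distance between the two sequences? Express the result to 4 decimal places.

0.1628

The sequences differ at positions 7 (N/Y), 14 (G/V), 19 (E/Q), 20 (E/A), 28 (N/E), 35 (H/L), 42 (G/H).
There are 7 differences over 43 sites, so p = 7/43 = 0.1628.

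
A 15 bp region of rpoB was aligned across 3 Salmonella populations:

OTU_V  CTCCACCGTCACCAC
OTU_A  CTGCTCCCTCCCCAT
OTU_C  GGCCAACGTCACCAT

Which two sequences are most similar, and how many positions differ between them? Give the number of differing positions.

Pairwise Hamming distances:
  OTU_V vs OTU_A: 5
  OTU_V vs OTU_C: 4
  OTU_A vs OTU_C: 7
The smallest is 4, between OTU_V and OTU_C.

4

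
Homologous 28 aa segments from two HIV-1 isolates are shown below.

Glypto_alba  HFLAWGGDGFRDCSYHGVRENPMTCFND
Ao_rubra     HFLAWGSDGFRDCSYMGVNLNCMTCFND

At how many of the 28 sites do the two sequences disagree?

5

Mismatches occur at site 7 (G↔S), site 16 (H↔M), site 19 (R↔N), site 20 (E↔L), site 22 (P↔C).
That gives 5 mismatches out of 28 aligned sites, so the Hamming distance is 5.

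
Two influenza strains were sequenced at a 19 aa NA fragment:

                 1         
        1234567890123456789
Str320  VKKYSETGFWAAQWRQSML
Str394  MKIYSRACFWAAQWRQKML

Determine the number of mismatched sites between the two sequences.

Differing sites — 1:V/M; 3:K/I; 6:E/R; 7:T/A; 8:G/C; 17:S/K.
That gives 6 mismatches out of 19 aligned sites, so the Hamming distance is 6.

6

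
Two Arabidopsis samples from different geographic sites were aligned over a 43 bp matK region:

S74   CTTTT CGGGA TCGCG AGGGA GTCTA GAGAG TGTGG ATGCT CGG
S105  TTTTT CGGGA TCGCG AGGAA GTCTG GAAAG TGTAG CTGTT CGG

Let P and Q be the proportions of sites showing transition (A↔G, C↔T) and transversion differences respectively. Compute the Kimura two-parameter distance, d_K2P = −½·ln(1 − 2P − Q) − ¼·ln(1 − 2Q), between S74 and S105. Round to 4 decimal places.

0.1919

Differing sites — 1:C/T (Ti); 19:G/A (Ti); 25:A/G (Ti); 28:G/A (Ti); 34:G/A (Ti); 36:A/C (Tv); 39:C/T (Ti).
Of the 7 differences, 6 transitions and 1 transversion over 43 sites: P = 6/43 = 0.139535, Q = 1/43 = 0.023256.
d = −0.5·ln(0.697674) − 0.25·ln(0.953488) = −0.5·(-0.360003) − 0.25·(-0.047628) = 0.1919.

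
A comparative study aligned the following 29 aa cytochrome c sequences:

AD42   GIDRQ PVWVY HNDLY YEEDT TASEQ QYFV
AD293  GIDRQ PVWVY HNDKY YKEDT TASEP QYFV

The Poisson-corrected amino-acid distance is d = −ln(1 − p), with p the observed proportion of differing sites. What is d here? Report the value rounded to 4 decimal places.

0.1092

Differing sites — 14:L/K; 17:E/K; 25:Q/P.
p = 3/29 = 0.103448.
d = −ln(1 − 0.103448) = −ln(0.896552) = 0.1092.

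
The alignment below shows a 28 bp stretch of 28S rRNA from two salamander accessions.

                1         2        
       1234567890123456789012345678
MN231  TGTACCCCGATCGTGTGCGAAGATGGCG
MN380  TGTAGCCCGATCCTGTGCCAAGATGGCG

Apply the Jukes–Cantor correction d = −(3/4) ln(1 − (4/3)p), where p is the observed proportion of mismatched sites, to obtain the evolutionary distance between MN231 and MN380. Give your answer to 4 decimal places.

Differing sites — 5:C/G; 13:G/C; 19:G/C.
p = 3/28 = 0.107143.
d = −0.75 · ln(1 − (4/3)·0.107143) = −0.75 · ln(0.857143) = −0.75 · (-0.154151) = 0.1156.

0.1156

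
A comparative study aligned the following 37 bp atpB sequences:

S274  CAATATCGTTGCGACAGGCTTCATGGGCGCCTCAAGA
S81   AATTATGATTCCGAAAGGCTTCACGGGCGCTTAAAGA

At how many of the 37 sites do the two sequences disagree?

Differing sites — 1:C/A; 3:A/T; 7:C/G; 8:G/A; 11:G/C; 15:C/A; 24:T/C; 31:C/T; 33:C/A.
That gives 9 mismatches out of 37 aligned sites, so the Hamming distance is 9.

9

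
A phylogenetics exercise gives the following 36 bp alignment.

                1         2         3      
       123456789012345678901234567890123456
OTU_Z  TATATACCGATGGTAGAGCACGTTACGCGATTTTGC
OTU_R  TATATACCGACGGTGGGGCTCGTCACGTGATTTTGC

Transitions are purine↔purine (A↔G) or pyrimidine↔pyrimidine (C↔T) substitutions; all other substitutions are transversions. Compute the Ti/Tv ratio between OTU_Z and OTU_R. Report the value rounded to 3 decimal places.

Mismatches occur at site 11 (T↔C, transition), site 15 (A↔G, transition), site 17 (A↔G, transition), site 20 (A↔T, transversion), site 24 (T↔C, transition), site 28 (C↔T, transition).
Of the 6 differences, 5 transitions and 1 transversion, so Ti/Tv = 5/1 = 5.000.

5.000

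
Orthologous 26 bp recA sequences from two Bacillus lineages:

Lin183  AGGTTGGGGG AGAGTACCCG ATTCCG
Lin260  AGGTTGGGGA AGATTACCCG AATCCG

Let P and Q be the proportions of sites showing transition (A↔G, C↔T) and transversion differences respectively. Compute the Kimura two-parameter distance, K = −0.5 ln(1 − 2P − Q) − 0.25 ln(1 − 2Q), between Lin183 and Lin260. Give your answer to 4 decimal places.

0.1253

Mismatches occur at site 10 (G↔A, transition), site 14 (G↔T, transversion), site 22 (T↔A, transversion).
Of the 3 differences, 1 transition and 2 transversions over 26 sites: P = 1/26 = 0.038462, Q = 2/26 = 0.076923.
d = −0.5·ln(0.846153) − 0.25·ln(0.846154) = −0.5·(-0.167055) − 0.25·(-0.167054) = 0.1253.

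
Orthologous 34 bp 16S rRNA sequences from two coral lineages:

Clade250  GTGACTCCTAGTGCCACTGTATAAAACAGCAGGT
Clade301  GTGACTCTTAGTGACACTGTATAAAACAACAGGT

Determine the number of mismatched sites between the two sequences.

Differing sites — 8:C/T; 14:C/A; 29:G/A.
That gives 3 mismatches out of 34 aligned sites, so the Hamming distance is 3.

3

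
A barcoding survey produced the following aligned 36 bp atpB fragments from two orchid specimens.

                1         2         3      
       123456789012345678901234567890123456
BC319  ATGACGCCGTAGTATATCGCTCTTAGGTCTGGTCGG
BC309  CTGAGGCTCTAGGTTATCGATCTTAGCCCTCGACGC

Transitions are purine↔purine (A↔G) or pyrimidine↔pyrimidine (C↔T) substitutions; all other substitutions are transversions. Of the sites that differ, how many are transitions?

Differing sites — 1:A/C (Tv); 5:C/G (Tv); 8:C/T (Ti); 9:G/C (Tv); 13:T/G (Tv); 14:A/T (Tv); 20:C/A (Tv); 27:G/C (Tv); 28:T/C (Ti); 31:G/C (Tv); 33:T/A (Tv); 36:G/C (Tv).
Of the 12 differences, 2 transitions and 10 transversions, so the answer is 2.

2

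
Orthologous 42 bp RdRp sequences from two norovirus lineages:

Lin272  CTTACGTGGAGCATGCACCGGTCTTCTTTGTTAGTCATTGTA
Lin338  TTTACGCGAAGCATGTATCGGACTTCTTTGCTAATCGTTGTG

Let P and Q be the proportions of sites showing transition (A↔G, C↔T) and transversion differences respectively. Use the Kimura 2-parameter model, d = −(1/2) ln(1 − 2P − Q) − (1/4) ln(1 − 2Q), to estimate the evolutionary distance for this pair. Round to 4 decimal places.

0.3133

Differing sites — 1:C/T (Ti); 7:T/C (Ti); 9:G/A (Ti); 16:C/T (Ti); 18:C/T (Ti); 22:T/A (Tv); 31:T/C (Ti); 34:G/A (Ti); 37:A/G (Ti); 42:A/G (Ti).
Of the 10 differences, 9 transitions and 1 transversion over 42 sites: P = 9/42 = 0.214286, Q = 1/42 = 0.023810.
d = −0.5·ln(0.547618) − 0.25·ln(0.952380) = −0.5·(-0.602177) − 0.25·(-0.048791) = 0.3133.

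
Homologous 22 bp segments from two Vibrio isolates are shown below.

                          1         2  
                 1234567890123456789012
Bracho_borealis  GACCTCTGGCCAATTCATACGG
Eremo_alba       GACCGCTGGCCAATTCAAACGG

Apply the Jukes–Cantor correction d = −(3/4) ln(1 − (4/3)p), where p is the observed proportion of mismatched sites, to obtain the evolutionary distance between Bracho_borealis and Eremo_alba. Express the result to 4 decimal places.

Differing sites — 5:T/G; 18:T/A.
p = 2/22 = 0.090909.
d = −0.75 · ln(1 − (4/3)·0.090909) = −0.75 · ln(0.878788) = −0.75 · (-0.129212) = 0.0969.

0.0969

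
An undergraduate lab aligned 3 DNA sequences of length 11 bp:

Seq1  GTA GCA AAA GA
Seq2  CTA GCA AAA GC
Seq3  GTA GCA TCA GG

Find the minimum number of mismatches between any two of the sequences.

Pairwise Hamming distances:
  Seq1 vs Seq2: 2
  Seq1 vs Seq3: 3
  Seq2 vs Seq3: 4
The smallest is 2, between Seq1 and Seq2.

2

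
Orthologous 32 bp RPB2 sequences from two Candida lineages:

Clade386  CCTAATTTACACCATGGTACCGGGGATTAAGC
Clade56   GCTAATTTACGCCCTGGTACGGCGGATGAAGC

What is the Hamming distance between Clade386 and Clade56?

Differing sites — 1:C/G; 11:A/G; 14:A/C; 21:C/G; 23:G/C; 28:T/G.
That gives 6 mismatches out of 32 aligned sites, so the Hamming distance is 6.

6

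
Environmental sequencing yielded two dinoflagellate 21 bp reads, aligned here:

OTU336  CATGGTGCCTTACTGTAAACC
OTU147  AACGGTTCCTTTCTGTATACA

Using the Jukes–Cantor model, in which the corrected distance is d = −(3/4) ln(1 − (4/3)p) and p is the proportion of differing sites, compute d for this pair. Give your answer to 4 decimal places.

Mismatches occur at site 1 (C/A), site 3 (T/C), site 7 (G/T), site 12 (A/T), site 18 (A/T), site 21 (C/A).
p = 6/21 = 0.285714.
d = −0.75 · ln(1 − (4/3)·0.285714) = −0.75 · ln(0.619048) = −0.75 · (-0.479572) = 0.3597.

0.3597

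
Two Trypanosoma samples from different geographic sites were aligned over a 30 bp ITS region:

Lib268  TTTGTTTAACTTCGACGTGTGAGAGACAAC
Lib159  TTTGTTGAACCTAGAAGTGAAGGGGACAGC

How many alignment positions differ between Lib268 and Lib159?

The sequences differ at positions 7 (T/G), 11 (T/C), 13 (C/A), 16 (C/A), 20 (T/A), 21 (G/A), 22 (A/G), 24 (A/G), 29 (A/G).
That gives 9 mismatches out of 30 aligned sites, so the Hamming distance is 9.

9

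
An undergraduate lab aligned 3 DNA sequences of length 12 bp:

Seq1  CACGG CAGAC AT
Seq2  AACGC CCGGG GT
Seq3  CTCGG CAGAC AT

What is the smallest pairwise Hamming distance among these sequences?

Pairwise Hamming distances:
  Seq1 vs Seq2: 6
  Seq1 vs Seq3: 1
  Seq2 vs Seq3: 7
The smallest is 1, between Seq1 and Seq3.

1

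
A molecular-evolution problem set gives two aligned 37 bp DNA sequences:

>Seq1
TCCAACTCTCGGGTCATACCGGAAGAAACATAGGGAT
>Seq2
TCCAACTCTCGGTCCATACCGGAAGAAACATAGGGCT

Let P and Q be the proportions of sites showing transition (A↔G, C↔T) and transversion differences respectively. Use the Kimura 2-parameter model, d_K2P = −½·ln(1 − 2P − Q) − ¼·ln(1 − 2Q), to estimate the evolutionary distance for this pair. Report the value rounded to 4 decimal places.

0.0858

The sequences differ at positions 13 (G/T, transversion), 14 (T/C, transition), 36 (A/C, transversion).
Of the 3 differences, 1 transition and 2 transversions over 37 sites: P = 1/37 = 0.027027, Q = 2/37 = 0.054054.
d = −0.5·ln(0.891892) − 0.25·ln(0.891892) = −0.5·(-0.114410) − 0.25·(-0.114410) = 0.0858.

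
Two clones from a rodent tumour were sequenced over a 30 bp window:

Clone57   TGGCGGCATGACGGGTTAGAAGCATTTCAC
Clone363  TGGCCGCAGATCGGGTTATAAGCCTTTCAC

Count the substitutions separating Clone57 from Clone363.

6

The sequences differ at positions 5 (G/C), 9 (T/G), 10 (G/A), 11 (A/T), 19 (G/T), 24 (A/C).
That gives 6 mismatches out of 30 aligned sites, so the Hamming distance is 6.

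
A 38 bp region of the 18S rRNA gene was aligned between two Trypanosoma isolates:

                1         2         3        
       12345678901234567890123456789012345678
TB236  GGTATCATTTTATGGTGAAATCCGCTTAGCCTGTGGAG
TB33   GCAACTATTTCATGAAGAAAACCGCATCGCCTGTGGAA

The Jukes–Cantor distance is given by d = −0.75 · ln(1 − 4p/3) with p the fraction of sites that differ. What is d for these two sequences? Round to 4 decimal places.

Differing sites — 2:G/C; 3:T/A; 5:T/C; 6:C/T; 11:T/C; 15:G/A; 16:T/A; 21:T/A; 26:T/A; 28:A/C; 38:G/A.
p = 11/38 = 0.289474.
d = −0.75 · ln(1 − (4/3)·0.289474) = −0.75 · ln(0.614035) = −0.75 · (-0.487703) = 0.3658.

0.3658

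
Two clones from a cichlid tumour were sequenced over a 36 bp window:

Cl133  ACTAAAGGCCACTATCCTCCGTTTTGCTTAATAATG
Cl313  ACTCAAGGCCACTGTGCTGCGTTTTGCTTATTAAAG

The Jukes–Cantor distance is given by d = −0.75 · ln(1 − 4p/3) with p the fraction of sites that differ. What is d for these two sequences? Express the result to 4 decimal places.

Mismatches occur at site 4 (A→C), site 14 (A→G), site 16 (C→G), site 19 (C→G), site 31 (A→T), site 35 (T→A).
p = 6/36 = 0.166667.
d = −0.75 · ln(1 − (4/3)·0.166667) = −0.75 · ln(0.777777) = −0.75 · (-0.251315) = 0.1885.

0.1885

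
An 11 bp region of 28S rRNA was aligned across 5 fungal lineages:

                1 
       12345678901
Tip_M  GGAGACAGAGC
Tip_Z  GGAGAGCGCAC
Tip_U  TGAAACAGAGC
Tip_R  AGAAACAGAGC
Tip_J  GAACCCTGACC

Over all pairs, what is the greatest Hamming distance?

Pairwise Hamming distances:
  Tip_M vs Tip_Z: 4
  Tip_M vs Tip_U: 2
  Tip_M vs Tip_R: 2
  Tip_M vs Tip_J: 5
  Tip_Z vs Tip_U: 6
  Tip_Z vs Tip_R: 6
  Tip_Z vs Tip_J: 7
  Tip_U vs Tip_R: 1
  Tip_U vs Tip_J: 6
  Tip_R vs Tip_J: 6
The largest is 7, between Tip_Z and Tip_J.

7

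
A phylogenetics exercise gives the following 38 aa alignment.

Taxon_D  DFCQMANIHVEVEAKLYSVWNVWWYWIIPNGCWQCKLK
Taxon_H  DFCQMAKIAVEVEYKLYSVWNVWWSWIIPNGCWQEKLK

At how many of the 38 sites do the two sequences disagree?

5

Differing sites — 7:N/K; 9:H/A; 14:A/Y; 25:Y/S; 35:C/E.
That gives 5 mismatches out of 38 aligned sites, so the Hamming distance is 5.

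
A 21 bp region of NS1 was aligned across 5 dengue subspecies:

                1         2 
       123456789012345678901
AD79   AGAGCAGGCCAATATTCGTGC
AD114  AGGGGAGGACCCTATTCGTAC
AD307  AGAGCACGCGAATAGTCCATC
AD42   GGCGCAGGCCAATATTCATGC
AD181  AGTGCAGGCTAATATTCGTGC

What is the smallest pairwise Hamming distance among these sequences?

2

Pairwise Hamming distances:
  AD79 vs AD114: 6
  AD79 vs AD307: 6
  AD79 vs AD42: 3
  AD79 vs AD181: 2
  AD114 vs AD307: 11
  AD114 vs AD42: 8
  AD114 vs AD181: 7
  AD307 vs AD42: 8
  AD307 vs AD181: 7
  AD42 vs AD181: 4
The smallest is 2, between AD79 and AD181.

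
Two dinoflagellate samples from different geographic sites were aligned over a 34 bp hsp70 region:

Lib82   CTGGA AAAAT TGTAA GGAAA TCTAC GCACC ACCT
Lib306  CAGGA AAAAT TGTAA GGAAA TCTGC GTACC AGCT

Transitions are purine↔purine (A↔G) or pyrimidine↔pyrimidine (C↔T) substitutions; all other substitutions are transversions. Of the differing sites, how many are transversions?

The sequences differ at positions 2 (T/A, transversion), 24 (A/G, transition), 27 (C/T, transition), 32 (C/G, transversion).
Of the 4 differences, 2 transitions and 2 transversions, so the answer is 2.

2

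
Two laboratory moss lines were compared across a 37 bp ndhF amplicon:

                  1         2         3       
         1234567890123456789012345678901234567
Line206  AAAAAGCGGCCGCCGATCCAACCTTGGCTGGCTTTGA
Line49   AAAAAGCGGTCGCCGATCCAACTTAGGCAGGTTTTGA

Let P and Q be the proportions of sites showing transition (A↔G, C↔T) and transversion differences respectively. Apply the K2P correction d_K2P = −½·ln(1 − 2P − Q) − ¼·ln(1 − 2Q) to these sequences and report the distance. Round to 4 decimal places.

0.1504

Differing sites — 10:C/T (Ti); 23:C/T (Ti); 25:T/A (Tv); 29:T/A (Tv); 32:C/T (Ti).
Of the 5 differences, 3 transitions and 2 transversions over 37 sites: P = 3/37 = 0.081081, Q = 2/37 = 0.054054.
d = −0.5·ln(0.783784) − 0.25·ln(0.891892) = −0.5·(-0.243622) − 0.25·(-0.114410) = 0.1504.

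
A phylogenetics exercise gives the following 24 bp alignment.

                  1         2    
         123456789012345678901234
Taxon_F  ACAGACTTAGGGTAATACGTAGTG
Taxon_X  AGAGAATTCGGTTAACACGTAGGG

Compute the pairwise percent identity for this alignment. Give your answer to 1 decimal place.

75.0%

The sequences differ at positions 2 (C/G), 6 (C/A), 9 (A/C), 12 (G/T), 16 (T/C), 23 (T/G).
18 of the 24 sites match, so the percent identity is 18/24 × 100 = 75.0%.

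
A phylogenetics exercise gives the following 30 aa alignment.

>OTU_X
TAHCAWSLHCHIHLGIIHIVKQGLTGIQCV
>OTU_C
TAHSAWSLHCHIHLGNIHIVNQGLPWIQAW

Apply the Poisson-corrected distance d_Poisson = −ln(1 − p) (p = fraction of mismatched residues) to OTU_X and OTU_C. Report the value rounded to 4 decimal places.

0.2657

Differing sites — 4:C/S; 16:I/N; 21:K/N; 25:T/P; 26:G/W; 29:C/A; 30:V/W.
p = 7/30 = 0.233333.
d = −ln(1 − 0.233333) = −ln(0.766667) = 0.2657.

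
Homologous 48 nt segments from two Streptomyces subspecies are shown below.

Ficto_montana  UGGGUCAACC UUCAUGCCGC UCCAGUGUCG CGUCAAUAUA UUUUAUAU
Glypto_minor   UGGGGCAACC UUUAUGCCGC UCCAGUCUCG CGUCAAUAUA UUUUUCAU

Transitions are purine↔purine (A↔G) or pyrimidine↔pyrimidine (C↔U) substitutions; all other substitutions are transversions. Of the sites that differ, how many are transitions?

Mismatches occur at site 5 (U→G, transversion), site 13 (C→U, transition), site 27 (G→C, transversion), site 45 (A→U, transversion), site 46 (U→C, transition).
Of the 5 differences, 2 transitions and 3 transversions, so the answer is 2.

2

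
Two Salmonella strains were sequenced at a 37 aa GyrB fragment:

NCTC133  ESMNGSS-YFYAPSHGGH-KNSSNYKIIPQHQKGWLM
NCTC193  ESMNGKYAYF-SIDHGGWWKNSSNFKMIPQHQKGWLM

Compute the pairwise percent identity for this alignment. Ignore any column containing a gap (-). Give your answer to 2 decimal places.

76.47%

Excluding the 3 gap columns leaves 34 comparable sites.
Mismatches occur at site 6 (S→K), site 7 (S→Y), site 12 (A→S), site 13 (P→I), site 14 (S→D), site 18 (H→W), site 25 (Y→F), site 27 (I→M).
26 of the 34 comparable sites match, so the percent identity is 26/34 × 100 = 76.47%.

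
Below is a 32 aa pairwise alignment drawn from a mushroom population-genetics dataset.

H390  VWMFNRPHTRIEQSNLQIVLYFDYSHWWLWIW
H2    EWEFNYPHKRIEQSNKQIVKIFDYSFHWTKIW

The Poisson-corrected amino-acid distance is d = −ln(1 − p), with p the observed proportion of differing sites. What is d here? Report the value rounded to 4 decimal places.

0.4212

Differing sites — 1:V/E; 3:M/E; 6:R/Y; 9:T/K; 16:L/K; 20:L/K; 21:Y/I; 26:H/F; 27:W/H; 29:L/T; 30:W/K.
p = 11/32 = 0.343750.
d = −ln(1 − 0.343750) = −ln(0.656250) = 0.4212.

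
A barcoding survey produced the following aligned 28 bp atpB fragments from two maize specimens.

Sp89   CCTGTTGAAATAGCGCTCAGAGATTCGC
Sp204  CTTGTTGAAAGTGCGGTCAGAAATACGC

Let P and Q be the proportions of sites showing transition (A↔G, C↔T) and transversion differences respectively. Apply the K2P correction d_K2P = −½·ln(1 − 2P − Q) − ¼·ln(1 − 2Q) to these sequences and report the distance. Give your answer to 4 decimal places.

0.2524

Differing sites — 2:C/T (Ti); 11:T/G (Tv); 12:A/T (Tv); 16:C/G (Tv); 22:G/A (Ti); 25:T/A (Tv).
Of the 6 differences, 2 transitions and 4 transversions over 28 sites: P = 2/28 = 0.071429, Q = 4/28 = 0.142857.
d = −0.5·ln(0.714285) − 0.25·ln(0.714286) = −0.5·(-0.336473) − 0.25·(-0.336472) = 0.2524.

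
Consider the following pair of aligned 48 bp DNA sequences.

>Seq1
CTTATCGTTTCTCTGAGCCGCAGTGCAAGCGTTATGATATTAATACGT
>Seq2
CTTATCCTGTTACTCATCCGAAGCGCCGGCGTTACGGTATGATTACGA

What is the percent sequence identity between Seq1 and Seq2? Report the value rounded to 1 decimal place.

Mismatches occur at site 7 (G/C), site 9 (T/G), site 11 (C/T), site 12 (T/A), site 15 (G/C), site 17 (G/T), site 21 (C/A), site 24 (T/C), site 27 (A/C), site 28 (A/G), site 35 (T/C), site 37 (A/G), site 41 (T/G), site 43 (A/T), site 48 (T/A).
33 of the 48 sites match, so the percent identity is 33/48 × 100 = 68.8%.

68.8%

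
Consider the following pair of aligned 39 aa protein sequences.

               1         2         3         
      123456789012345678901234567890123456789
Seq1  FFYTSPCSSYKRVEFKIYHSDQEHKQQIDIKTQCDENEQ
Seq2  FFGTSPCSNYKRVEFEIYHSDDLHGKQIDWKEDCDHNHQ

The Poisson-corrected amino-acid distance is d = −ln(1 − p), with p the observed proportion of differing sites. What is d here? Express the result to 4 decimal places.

0.3677

Mismatches occur at site 3 (Y/G), site 9 (S/N), site 16 (K/E), site 22 (Q/D), site 23 (E/L), site 25 (K/G), site 26 (Q/K), site 30 (I/W), site 32 (T/E), site 33 (Q/D), site 36 (E/H), site 38 (E/H).
p = 12/39 = 0.307692.
d = −ln(1 − 0.307692) = −ln(0.692308) = 0.3677.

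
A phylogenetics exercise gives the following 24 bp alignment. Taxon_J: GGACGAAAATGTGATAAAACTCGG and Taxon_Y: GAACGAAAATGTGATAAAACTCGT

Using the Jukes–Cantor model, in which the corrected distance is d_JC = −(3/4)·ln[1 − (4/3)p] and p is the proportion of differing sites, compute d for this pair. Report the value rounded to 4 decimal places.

Differing sites — 2:G/A; 24:G/T.
p = 2/24 = 0.083333.
d = −0.75 · ln(1 − (4/3)·0.083333) = −0.75 · ln(0.888889) = −0.75 · (-0.117783) = 0.0883.

0.0883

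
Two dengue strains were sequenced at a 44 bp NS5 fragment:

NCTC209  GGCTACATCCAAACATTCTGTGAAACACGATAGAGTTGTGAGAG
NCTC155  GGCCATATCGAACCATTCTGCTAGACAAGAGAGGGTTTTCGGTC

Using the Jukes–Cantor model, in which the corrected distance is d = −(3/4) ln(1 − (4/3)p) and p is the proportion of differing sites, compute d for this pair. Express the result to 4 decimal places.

0.4546

Differing sites — 4:T/C; 6:C/T; 10:C/G; 13:A/C; 21:T/C; 22:G/T; 24:A/G; 28:C/A; 31:T/G; 34:A/G; 38:G/T; 40:G/C; 41:A/G; 43:A/T; 44:G/C.
p = 15/44 = 0.340909.
d = −0.75 · ln(1 − (4/3)·0.340909) = −0.75 · ln(0.545455) = −0.75 · (-0.606135) = 0.4546.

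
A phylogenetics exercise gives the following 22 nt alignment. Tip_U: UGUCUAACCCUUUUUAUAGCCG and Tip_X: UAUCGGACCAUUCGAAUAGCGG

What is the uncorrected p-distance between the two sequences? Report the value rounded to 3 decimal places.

Differing sites — 2:G/A; 5:U/G; 6:A/G; 10:C/A; 13:U/C; 14:U/G; 15:U/A; 21:C/G.
There are 8 differences over 22 sites, so p = 8/22 = 0.364.

0.364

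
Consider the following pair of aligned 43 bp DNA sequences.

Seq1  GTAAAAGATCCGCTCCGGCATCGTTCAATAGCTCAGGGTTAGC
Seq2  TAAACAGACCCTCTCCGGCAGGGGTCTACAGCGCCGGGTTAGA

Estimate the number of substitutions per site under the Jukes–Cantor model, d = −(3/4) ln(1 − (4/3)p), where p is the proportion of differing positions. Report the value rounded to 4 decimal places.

Differing sites — 1:G/T; 2:T/A; 5:A/C; 9:T/C; 12:G/T; 21:T/G; 22:C/G; 24:T/G; 27:A/T; 29:T/C; 33:T/G; 35:A/C; 43:C/A.
p = 13/43 = 0.302326.
d = −0.75 · ln(1 − (4/3)·0.302326) = −0.75 · ln(0.596899) = −0.75 · (-0.516007) = 0.3870.

0.3870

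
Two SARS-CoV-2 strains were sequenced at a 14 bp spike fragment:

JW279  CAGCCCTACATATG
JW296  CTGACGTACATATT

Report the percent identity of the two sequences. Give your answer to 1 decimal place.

Differing sites — 2:A/T; 4:C/A; 6:C/G; 14:G/T.
10 of the 14 sites match, so the percent identity is 10/14 × 100 = 71.4%.

71.4%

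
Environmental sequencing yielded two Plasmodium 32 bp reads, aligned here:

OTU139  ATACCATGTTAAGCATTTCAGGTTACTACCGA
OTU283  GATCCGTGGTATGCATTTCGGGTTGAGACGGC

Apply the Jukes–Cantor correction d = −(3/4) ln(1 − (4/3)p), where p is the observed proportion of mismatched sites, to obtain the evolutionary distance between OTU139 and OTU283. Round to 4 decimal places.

0.5199

Mismatches occur at site 1 (A↔G), site 2 (T↔A), site 3 (A↔T), site 6 (A↔G), site 9 (T↔G), site 12 (A↔T), site 20 (A↔G), site 25 (A↔G), site 26 (C↔A), site 27 (T↔G), site 30 (C↔G), site 32 (A↔C).
p = 12/32 = 0.375000.
d = −0.75 · ln(1 − (4/3)·0.375000) = −0.75 · ln(0.500000) = −0.75 · (-0.693147) = 0.5199.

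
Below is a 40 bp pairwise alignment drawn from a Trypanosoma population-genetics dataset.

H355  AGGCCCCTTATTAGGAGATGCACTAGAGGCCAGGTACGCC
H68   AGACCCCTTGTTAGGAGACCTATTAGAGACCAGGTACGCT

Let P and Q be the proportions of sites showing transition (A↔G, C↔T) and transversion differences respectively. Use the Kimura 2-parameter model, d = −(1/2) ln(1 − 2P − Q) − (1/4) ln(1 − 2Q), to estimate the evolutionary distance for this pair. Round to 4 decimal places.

Mismatches occur at site 3 (G→A, transition), site 10 (A→G, transition), site 19 (T→C, transition), site 20 (G→C, transversion), site 21 (C→T, transition), site 23 (C→T, transition), site 29 (G→A, transition), site 40 (C→T, transition).
Of the 8 differences, 7 transitions and 1 transversion over 40 sites: P = 7/40 = 0.175000, Q = 1/40 = 0.025000.
d = −0.5·ln(0.625000) − 0.25·ln(0.950000) = −0.5·(-0.470004) − 0.25·(-0.051293) = 0.2478.

0.2478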